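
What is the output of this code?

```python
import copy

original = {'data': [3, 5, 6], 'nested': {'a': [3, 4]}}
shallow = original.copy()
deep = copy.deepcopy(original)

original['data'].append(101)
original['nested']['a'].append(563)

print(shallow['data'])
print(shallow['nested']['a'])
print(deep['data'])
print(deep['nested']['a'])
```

Key concept: comparing shallow vs deep copy.
Step by step:
`original = {'data': [3, 5, 6], 'nested': {'a': [3, 4]}}` → original = {'data': [3, 5, 6], 'nested': {'a': [3, 4]}}
`shallow = original.copy()` → shallow = {'data': [3, 5, 6], 'nested': {'a': [3, 4]}}
`deep = copy.deepcopy(original)` → deep = {'data': [3, 5, 6], 'nested': {'a': [3, 4]}}
`original['data'].append(101)` → original = {'data': [3, 5, 6, 101], 'nested': {'a': [3, 4]}}; shallow = {'data': [3, 5, 6, 101], 'nested': {'a': [3, 4]}}
`original['nested']['a'].append(563)` → original = {'data': [3, 5, 6, 101], 'nested': {'a': [3, 4, 563]}}; shallow = {'data': [3, 5, 6, 101], 'nested': {'a': [3, 4, 563]}}
`print(shallow['data'])` → prints [3, 5, 6, 101]
`print(shallow['nested']['a'])` → prints [3, 4, 563]
`print(deep['data'])` → prints [3, 5, 6]
`print(deep['nested']['a'])` → prints [3, 4]

Answer:
[3, 5, 6, 101]
[3, 4, 563]
[3, 5, 6]
[3, 4]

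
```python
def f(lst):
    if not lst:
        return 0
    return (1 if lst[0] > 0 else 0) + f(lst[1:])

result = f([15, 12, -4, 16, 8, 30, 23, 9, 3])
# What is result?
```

Count of positive elements in [15, 12, -4, 16, 8, 30, 23, 9, 3] = 8

Answer: 8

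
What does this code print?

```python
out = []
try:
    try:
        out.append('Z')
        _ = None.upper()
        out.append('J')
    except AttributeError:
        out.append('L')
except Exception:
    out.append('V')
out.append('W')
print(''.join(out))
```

Execution trace: 'Z' (inner try body) → 'L' (inner except AttributeError) → 'W' (after the try/except). Output: ZLW

Answer: ZLW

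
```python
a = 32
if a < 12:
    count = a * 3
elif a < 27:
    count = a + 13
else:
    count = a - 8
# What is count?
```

Trace:
`a = 32` → a = 32
`if a < 12: ...` → a < 12 is False, a < 27 is False, take else branch → count = 24
So count = 24

Answer: 24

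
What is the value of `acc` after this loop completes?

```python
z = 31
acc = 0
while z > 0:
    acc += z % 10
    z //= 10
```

Sum digits of 31
`acc` takes the values: 0 → 1 → 4

Answer: 4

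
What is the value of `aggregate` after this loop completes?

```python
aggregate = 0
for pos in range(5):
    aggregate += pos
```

Sum of 0 to 4 = 10
`aggregate` takes the values: 0 → 1 → 3 → 6 → 10

Answer: 10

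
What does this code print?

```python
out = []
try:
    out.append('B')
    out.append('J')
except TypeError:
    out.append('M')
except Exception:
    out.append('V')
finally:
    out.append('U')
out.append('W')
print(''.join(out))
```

Execution trace: 'B' (try body) → 'J' (try body, no exception) → 'U' (finally) → 'W' (after the try/except). Output: BJUW

Answer: BJUW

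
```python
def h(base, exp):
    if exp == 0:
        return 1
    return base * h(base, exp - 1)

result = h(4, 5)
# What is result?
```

h(4, 5) = 4 * 4 * 4 * 4 * 4 = 1024

Answer: 1024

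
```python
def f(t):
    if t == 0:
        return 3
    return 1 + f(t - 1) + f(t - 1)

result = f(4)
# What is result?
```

f(t) = 1 + 2·f(t-1), f(0)=3. Closed form: (3+1)·2^4 - 1 = 63.

Answer: 63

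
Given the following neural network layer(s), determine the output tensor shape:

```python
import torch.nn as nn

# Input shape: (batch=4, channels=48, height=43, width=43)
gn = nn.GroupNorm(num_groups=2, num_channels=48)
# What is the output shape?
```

Input: (4, 48, 43, 43) -> Output: (4, 48, 43, 43)

Answer: (4, 48, 43, 43)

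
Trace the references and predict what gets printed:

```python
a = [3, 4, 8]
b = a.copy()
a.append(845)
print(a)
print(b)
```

Key concept: list.copy() creates independent copy.
Step by step:
`a = [3, 4, 8]` → a = [3, 4, 8]
`b = a.copy()` → b = [3, 4, 8]
`a.append(845)` → a = [3, 4, 8, 845]
`print(a)` → prints [3, 4, 8, 845]
`print(b)` → prints [3, 4, 8]

Answer:
[3, 4, 8, 845]
[3, 4, 8]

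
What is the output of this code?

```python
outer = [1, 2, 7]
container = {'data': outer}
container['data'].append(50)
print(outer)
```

Key concept: dict holds reference to list.
Step by step:
`outer = [1, 2, 7]` → outer = [1, 2, 7]
`container = {'data': outer}` → container = {'data': [1, 2, 7]}
`container['data'].append(50)` → outer = [1, 2, 7, 50]; container = {'data': [1, 2, 7, 50]}
`print(outer)` → prints [1, 2, 7, 50]

Answer: [1, 2, 7, 50]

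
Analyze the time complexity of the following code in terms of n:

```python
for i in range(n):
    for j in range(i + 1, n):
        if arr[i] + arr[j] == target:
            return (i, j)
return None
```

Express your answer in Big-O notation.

This is Two sum brute force. Time complexity: O(n²).

Answer: O(n²)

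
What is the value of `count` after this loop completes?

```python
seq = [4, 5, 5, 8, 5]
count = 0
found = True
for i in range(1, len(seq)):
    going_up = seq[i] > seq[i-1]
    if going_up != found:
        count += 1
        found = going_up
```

Count direction changes in [4, 5, 5, 8, 5]
`count` takes the values: 0 → 1 → 2 → 3

Answer: 3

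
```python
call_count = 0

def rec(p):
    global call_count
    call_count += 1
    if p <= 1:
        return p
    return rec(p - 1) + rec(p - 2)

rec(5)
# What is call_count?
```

Calls(p) = 1 + Calls(p-1) + Calls(p-2); Calls(0)=Calls(1)=1. For p=5 this gives 15.

Answer: 15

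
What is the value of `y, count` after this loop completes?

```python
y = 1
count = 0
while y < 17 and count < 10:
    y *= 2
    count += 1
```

Double until >= 17 or 10 iterations
`y, count` takes the values: (1, 0) → (2, 0) → (2, 1) → (4, 1) → (4, 2) → (8, 2) → (8, 3) → (16, 3) → (16, 4) → (32, 4) → (32, 5)

Answer: 32, 5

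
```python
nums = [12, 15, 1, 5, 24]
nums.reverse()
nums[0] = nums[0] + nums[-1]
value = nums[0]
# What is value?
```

Trace:
`nums = [12, 15, 1, 5, 24]` → nums = [12, 15, 1, 5, 24]
`nums.reverse()` → nums = [24, 5, 1, 15, 12]
`nums[0] = nums[0] + nums[-1]` → nums = [36, 5, 1, 15, 12]
`value = nums[0]` → value = 36
So value = 36

Answer: 36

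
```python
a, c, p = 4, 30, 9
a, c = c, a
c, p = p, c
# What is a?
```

Trace:
`a, c, p = 4, 30, 9` → a = 4; c = 30; p = 9
`a, c = c, a` → a = 30; c = 4
`c, p = p, c` → c = 9; p = 4
So a = 30

Answer: 30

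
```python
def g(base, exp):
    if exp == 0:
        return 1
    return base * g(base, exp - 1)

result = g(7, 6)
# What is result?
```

g(7, 6) = 7 * 7 * 7 * 7 * 7 * 7 = 117649

Answer: 117649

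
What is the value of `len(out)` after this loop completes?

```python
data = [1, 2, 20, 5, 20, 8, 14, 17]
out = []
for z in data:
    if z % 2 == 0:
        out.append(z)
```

Count even numbers in [1, 2, 20, 5, 20, 8, 14, 17]
`out` takes the values: [] → [2] → [2, 20] → [2, 20, 20] → [2, 20, 20, 8] → [2, 20, 20, 8, 14]
So `len(out)` = 5

Answer: 5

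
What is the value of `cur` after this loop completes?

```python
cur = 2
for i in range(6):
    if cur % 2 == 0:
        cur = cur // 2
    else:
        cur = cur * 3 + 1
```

Collatz-style transformation from 2
`cur` takes the values: 2 → 1 → 4 → 2 → 1 → 4 → 2

Answer: 2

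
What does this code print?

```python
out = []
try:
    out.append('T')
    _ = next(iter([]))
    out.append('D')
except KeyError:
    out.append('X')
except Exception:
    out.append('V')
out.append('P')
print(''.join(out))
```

Execution trace: 'T' (try body) → 'V' (except Exception) → 'P' (after the try/except). Output: TVP

Answer: TVP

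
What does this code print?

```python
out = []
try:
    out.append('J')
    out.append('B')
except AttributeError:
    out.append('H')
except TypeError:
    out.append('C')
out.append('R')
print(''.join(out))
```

Execution trace: 'J' (try body) → 'B' (try body, no exception) → 'R' (after the try/except). Output: JBR

Answer: JBR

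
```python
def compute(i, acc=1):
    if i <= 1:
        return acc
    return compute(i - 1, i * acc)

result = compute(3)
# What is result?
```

Accumulator trace (n, acc): (3, 1) -> (2, 3) -> (1, 6) -> return 6

Answer: 6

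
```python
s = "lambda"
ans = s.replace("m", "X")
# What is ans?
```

Trace:
`s = "lambda"` → s = 'lambda'
`ans = s.replace("m", "X")` → ans = 'laXbda'
So ans = 'laXbda'

Answer: 'laXbda'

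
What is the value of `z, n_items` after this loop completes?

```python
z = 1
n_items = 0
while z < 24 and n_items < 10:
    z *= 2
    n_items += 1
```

Double until >= 24 or 10 iterations
`z, n_items` takes the values: (1, 0) → (2, 0) → (2, 1) → (4, 1) → (4, 2) → (8, 2) → (8, 3) → (16, 3) → (16, 4) → (32, 4) → (32, 5)

Answer: 32, 5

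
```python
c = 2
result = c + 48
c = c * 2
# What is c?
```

Trace:
`c = 2` → c = 2
`result = c + 48` → result = 50
`c = c * 2` → c = 4
So c = 4

Answer: 4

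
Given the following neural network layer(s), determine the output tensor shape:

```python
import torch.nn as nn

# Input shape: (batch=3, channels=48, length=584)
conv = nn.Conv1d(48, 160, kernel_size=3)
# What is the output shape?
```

Input: (3, 48, 584) -> Output: (3, 160, 582)

Answer: (3, 160, 582)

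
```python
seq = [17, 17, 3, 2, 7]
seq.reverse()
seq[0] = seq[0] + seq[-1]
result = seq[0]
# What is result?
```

Trace:
`seq = [17, 17, 3, 2, 7]` → seq = [17, 17, 3, 2, 7]
`seq.reverse()` → seq = [7, 2, 3, 17, 17]
`seq[0] = seq[0] + seq[-1]` → seq = [24, 2, 3, 17, 17]
`result = seq[0]` → result = 24
So result = 24

Answer: 24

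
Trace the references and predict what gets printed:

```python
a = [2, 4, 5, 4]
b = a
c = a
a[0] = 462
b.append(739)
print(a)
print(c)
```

Key concept: multiple aliases.
Step by step:
`a = [2, 4, 5, 4]` → a = [2, 4, 5, 4]
`b = a` → b = [2, 4, 5, 4] (same object as a)
`c = a` → c = [2, 4, 5, 4] (same object as a, b)
`a[0] = 462` → a = [462, 4, 5, 4] (same object as b, c); b = [462, 4, 5, 4] (same object as a, c); c = [462, 4, 5, 4] (same object as a, b)
`b.append(739)` → a = [462, 4, 5, 4, 739] (same object as b, c); b = [462, 4, 5, 4, 739] (same object as a, c); c = [462, 4, 5, 4, 739] (same object as a, b)
`print(a)` → prints [462, 4, 5, 4, 739]
`print(c)` → prints [462, 4, 5, 4, 739]

Answer:
[462, 4, 5, 4, 739]
[462, 4, 5, 4, 739]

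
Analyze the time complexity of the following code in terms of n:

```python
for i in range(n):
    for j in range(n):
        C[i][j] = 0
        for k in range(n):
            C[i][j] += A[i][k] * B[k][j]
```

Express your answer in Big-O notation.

This is Naive matrix multiplication. Time complexity: O(n³).

Answer: O(n³)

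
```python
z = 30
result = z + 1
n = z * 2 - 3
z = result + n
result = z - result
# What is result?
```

Trace:
`z = 30` → z = 30
`result = z + 1` → result = 31
`n = z * 2 - 3` → n = 57
`z = result + n` → z = 88
`result = z - result` → result = 57
So result = 57

Answer: 57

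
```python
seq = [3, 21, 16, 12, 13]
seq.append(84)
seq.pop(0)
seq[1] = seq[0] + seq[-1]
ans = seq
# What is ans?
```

Trace:
`seq = [3, 21, 16, 12, 13]` → seq = [3, 21, 16, 12, 13]
`seq.append(84)` → seq = [3, 21, 16, 12, 13, 84]
`seq.pop(0)` → seq = [21, 16, 12, 13, 84]
`seq[1] = seq[0] + seq[-1]` → seq = [21, 105, 12, 13, 84]
`ans = seq` → ans = [21, 105, 12, 13, 84]
So ans = [21, 105, 12, 13, 84]

Answer: [21, 105, 12, 13, 84]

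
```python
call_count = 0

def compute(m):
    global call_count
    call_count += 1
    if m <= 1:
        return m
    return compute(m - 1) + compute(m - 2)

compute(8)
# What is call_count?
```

Calls(m) = 1 + Calls(m-1) + Calls(m-2); Calls(0)=Calls(1)=1. For m=8 this gives 67.

Answer: 67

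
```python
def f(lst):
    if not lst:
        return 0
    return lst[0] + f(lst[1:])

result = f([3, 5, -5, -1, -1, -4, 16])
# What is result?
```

3 + 5 + (-5) + (-1) + (-1) + (-4) + 16 + 0 = 13

Answer: 13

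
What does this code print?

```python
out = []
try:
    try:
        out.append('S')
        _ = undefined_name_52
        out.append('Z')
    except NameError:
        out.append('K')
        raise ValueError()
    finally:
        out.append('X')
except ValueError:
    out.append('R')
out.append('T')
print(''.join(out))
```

Execution trace: 'S' (inner try body) → 'K' (inner except NameError) → 'X' (inner finally) → 'R' (outer except ValueError) → 'T' (after the try/except). Output: SKXRT

Answer: SKXRT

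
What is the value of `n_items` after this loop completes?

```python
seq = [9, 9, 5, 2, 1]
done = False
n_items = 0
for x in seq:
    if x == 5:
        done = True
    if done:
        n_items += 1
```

Count elements after first 5 in [9, 9, 5, 2, 1]
`n_items` takes the values: 0 → 1 → 2 → 3

Answer: 3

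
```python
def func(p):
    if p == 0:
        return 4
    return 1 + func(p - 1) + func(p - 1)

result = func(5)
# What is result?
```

func(p) = 1 + 2·func(p-1), func(0)=4. Closed form: (4+1)·2^5 - 1 = 159.

Answer: 159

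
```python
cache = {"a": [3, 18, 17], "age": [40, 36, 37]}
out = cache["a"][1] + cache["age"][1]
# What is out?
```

Trace:
`cache = {"a": [3, 18, 17], "age": [40, 36, 37]}` → cache = {'a': [3, 18, 17], 'age': [40, 36, 37]}
`out = cache["a"][1] + cache["age"][1]` → out = 54
So out = 54

Answer: 54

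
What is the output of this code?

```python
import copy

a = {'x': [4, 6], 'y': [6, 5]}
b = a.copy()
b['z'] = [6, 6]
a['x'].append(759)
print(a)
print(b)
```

Key concept: shallow copy of dict with mutable values.
Step by step:
`a = {'x': [4, 6], 'y': [6, 5]}` → a = {'x': [4, 6], 'y': [6, 5]}
`b = a.copy()` → b = {'x': [4, 6], 'y': [6, 5]}
`b['z'] = [6, 6]` → b = {'x': [4, 6], 'y': [6, 5], 'z': [6, 6]}
`a['x'].append(759)` → a = {'x': [4, 6, 759], 'y': [6, 5]}; b = {'x': [4, 6, 759], 'y': [6, 5], 'z': [6, 6]}
`print(a)` → prints {'x': [4, 6, 759], 'y': [6, 5]}
`print(b)` → prints {'x': [4, 6, 759], 'y': [6, 5], 'z': [6, 6]}

Answer:
{'x': [4, 6, 759], 'y': [6, 5]}
{'x': [4, 6, 759], 'y': [6, 5], 'z': [6, 6]}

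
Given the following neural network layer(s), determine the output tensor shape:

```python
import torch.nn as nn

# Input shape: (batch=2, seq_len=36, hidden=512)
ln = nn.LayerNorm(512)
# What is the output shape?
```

Input: (2, 36, 512) -> Output: (2, 36, 512)

Answer: (2, 36, 512)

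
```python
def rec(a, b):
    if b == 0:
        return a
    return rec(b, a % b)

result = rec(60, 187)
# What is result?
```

rec(60, 187) -> rec(187, 60) -> rec(60, 7) -> rec(7, 4) -> rec(4, 3) -> rec(3, 1) -> rec(1, 0) -> 1

Answer: 1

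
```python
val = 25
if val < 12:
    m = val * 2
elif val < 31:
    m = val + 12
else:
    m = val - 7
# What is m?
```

Trace:
`val = 25` → val = 25
`if val < 12: ...` → val < 12 is False, val < 31 is True → m = 37
So m = 37

Answer: 37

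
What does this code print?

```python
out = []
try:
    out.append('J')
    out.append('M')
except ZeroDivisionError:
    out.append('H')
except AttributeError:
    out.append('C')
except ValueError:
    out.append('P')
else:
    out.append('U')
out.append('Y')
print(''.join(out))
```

Execution trace: 'J' (try body) → 'M' (try body, no exception) → 'U' (else) → 'Y' (after the try/except). Output: JMUY

Answer: JMUY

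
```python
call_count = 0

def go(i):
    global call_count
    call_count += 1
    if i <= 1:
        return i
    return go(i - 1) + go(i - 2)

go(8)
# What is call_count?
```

Calls(i) = 1 + Calls(i-1) + Calls(i-2); Calls(0)=Calls(1)=1. For i=8 this gives 67.

Answer: 67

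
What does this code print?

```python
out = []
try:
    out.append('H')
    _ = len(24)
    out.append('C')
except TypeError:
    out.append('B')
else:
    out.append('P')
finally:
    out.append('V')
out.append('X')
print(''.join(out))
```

Execution trace: 'H' (try body) → 'B' (except TypeError) → 'V' (finally) → 'X' (after the try/except). Output: HBVX

Answer: HBVX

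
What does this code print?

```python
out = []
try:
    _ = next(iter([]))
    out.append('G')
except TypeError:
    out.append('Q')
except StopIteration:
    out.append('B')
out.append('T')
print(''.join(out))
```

Execution trace: 'B' (except StopIteration) → 'T' (after the try/except). Output: BT

Answer: BT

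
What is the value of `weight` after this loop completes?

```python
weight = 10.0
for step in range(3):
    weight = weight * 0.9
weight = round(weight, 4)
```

Exponential decay: 10.0 * 0.9^3
`weight` takes the values: 10.0 → 9.0 → 8.1 → 7.29

Answer: 7.29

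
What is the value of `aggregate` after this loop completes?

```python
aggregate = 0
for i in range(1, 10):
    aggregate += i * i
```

Sum of squares 1² to 9² = 285
`aggregate` takes the values: 0 → 1 → 5 → 14 → 30 → 55 → 91 → 140 → 204 → 285

Answer: 285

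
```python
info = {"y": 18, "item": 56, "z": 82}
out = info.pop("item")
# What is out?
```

Trace:
`info = {"y": 18, "item": 56, "z": 82}` → info = {'y': 18, 'item': 56, 'z': 82}
`out = info.pop("item")` → info = {'y': 18, 'z': 82}; out = 56
So out = 56

Answer: 56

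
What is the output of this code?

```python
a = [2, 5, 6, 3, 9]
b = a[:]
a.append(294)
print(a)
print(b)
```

Key concept: slice [:] creates copy.
Step by step:
`a = [2, 5, 6, 3, 9]` → a = [2, 5, 6, 3, 9]
`b = a[:]` → b = [2, 5, 6, 3, 9]
`a.append(294)` → a = [2, 5, 6, 3, 9, 294]
`print(a)` → prints [2, 5, 6, 3, 9, 294]
`print(b)` → prints [2, 5, 6, 3, 9]

Answer:
[2, 5, 6, 3, 9, 294]
[2, 5, 6, 3, 9]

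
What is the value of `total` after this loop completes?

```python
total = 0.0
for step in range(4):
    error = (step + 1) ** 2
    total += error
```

Sum of squared losses 1² + 2² + ... + 4²
`total` takes the values: 0.0 → 1.0 → 5.0 → 14.0 → 30.0

Answer: 30.0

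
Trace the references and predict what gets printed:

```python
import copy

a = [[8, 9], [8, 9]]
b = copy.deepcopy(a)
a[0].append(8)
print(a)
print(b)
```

Key concept: deep copy is fully independent.
Step by step:
`a = [[8, 9], [8, 9]]` → a = [[8, 9], [8, 9]]
`b = copy.deepcopy(a)` → b = [[8, 9], [8, 9]]
`a[0].append(8)` → a = [[8, 9, 8], [8, 9]]
`print(a)` → prints [[8, 9, 8], [8, 9]]
`print(b)` → prints [[8, 9], [8, 9]]

Answer:
[[8, 9, 8], [8, 9]]
[[8, 9], [8, 9]]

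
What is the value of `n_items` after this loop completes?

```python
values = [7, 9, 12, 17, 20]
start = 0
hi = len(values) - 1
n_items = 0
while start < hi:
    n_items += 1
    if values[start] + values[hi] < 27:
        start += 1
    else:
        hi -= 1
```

Steps to find pair summing to 27
`n_items` takes the values: 0 → 1 → 2 → 3 → 4

Answer: 4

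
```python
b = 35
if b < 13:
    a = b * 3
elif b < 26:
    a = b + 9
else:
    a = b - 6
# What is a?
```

Trace:
`b = 35` → b = 35
`if b < 13: ...` → b < 13 is False, b < 26 is False, take else branch → a = 29
So a = 29

Answer: 29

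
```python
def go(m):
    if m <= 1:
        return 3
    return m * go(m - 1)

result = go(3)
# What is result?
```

go(3) = 3 * 2 * 3 = 18

Answer: 18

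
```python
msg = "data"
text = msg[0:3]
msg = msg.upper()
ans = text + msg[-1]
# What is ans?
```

Trace:
`msg = "data"` → msg = 'data'
`text = msg[0:3]` → text = 'dat'
`msg = msg.upper()` → msg = 'DATA'
`ans = text + msg[-1]` → ans = 'datA'
So ans = 'datA'

Answer: 'datA'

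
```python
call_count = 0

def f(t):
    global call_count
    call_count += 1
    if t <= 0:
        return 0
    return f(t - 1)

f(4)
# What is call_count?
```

Linear recursion stepping by 1: 5 calls from t=4 down to ≤0.

Answer: 5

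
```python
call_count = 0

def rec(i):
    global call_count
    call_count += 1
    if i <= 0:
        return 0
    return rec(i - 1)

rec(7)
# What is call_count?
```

Linear recursion stepping by 1: 8 calls from i=7 down to ≤0.

Answer: 8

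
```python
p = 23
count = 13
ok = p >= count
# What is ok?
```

Trace:
`p = 23` → p = 23
`count = 13` → count = 13
`ok = p >= count` → ok = True
So ok = True

Answer: True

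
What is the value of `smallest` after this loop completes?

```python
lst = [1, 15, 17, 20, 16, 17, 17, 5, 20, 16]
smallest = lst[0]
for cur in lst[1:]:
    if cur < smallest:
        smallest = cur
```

Minimum of [1, 15, 17, 20, 16, 17, 17, 5, 20, 16]
`smallest` takes the values: 1

Answer: 1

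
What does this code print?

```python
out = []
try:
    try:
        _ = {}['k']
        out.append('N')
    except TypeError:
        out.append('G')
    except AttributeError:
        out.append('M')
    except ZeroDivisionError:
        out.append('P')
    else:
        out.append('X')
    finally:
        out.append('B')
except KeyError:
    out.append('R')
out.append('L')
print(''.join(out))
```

Execution trace: 'B' (finally) → 'R' (outer except KeyError) → 'L' (after the try/except). Output: BRL

Answer: BRL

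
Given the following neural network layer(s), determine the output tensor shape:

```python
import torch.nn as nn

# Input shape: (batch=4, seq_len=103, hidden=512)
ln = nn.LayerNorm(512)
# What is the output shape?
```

Input: (4, 103, 512) -> Output: (4, 103, 512)

Answer: (4, 103, 512)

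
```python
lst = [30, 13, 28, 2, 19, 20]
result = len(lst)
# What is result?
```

Trace:
`lst = [30, 13, 28, 2, 19, 20]` → lst = [30, 13, 28, 2, 19, 20]
`result = len(lst)` → result = 6
So result = 6

Answer: 6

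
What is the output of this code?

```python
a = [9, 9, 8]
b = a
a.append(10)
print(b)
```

Key concept: basic list aliasing.
Step by step:
`a = [9, 9, 8]` → a = [9, 9, 8]
`b = a` → b = [9, 9, 8] (same object as a)
`a.append(10)` → a = [9, 9, 8, 10] (same object as b); b = [9, 9, 8, 10] (same object as a)
`print(b)` → prints [9, 9, 8, 10]

Answer: [9, 9, 8, 10]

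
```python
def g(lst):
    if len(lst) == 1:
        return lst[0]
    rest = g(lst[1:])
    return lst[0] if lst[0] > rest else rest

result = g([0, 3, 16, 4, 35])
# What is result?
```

Recursive max over [0, 3, 16, 4, 35] = 35

Answer: 35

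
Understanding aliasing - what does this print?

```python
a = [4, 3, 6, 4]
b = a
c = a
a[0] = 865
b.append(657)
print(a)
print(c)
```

Key concept: multiple aliases.
Step by step:
`a = [4, 3, 6, 4]` → a = [4, 3, 6, 4]
`b = a` → b = [4, 3, 6, 4] (same object as a)
`c = a` → c = [4, 3, 6, 4] (same object as a, b)
`a[0] = 865` → a = [865, 3, 6, 4] (same object as b, c); b = [865, 3, 6, 4] (same object as a, c); c = [865, 3, 6, 4] (same object as a, b)
`b.append(657)` → a = [865, 3, 6, 4, 657] (same object as b, c); b = [865, 3, 6, 4, 657] (same object as a, c); c = [865, 3, 6, 4, 657] (same object as a, b)
`print(a)` → prints [865, 3, 6, 4, 657]
`print(c)` → prints [865, 3, 6, 4, 657]

Answer:
[865, 3, 6, 4, 657]
[865, 3, 6, 4, 657]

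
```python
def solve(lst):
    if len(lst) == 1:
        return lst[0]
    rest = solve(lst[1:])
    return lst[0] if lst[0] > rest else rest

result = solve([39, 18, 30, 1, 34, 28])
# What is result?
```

Recursive max over [39, 18, 30, 1, 34, 28] = 39

Answer: 39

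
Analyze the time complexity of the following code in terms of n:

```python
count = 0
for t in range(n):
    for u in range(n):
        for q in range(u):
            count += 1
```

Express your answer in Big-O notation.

Each loop level contributes: n × n × n. Multiplying the contributions gives O(n^3).

Answer: O(n^3)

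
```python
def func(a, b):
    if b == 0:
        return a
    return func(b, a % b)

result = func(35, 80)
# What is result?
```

func(35, 80) -> func(80, 35) -> func(35, 10) -> func(10, 5) -> func(5, 0) -> 5

Answer: 5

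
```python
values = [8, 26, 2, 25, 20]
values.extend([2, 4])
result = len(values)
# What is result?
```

Trace:
`values = [8, 26, 2, 25, 20]` → values = [8, 26, 2, 25, 20]
`values.extend([2, 4])` → values = [8, 26, 2, 25, 20, 2, 4]
`result = len(values)` → result = 7
So result = 7

Answer: 7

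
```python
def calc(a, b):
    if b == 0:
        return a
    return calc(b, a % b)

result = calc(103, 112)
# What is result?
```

calc(103, 112) -> calc(112, 103) -> calc(103, 9) -> calc(9, 4) -> calc(4, 1) -> calc(1, 0) -> 1

Answer: 1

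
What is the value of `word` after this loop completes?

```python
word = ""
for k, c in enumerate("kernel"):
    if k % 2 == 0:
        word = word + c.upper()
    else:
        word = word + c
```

Uppercase even positions in 'kernel'
`word` takes the values: "" → "K" → "Ke" → "KeR" → "KeRn" → "KeRnE" → "KeRnEl"

Answer: "KeRnEl"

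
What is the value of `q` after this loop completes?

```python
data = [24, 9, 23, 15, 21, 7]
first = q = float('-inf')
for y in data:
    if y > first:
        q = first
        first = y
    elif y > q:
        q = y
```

Second largest (with repeats) in [24, 9, 23, 15, 21, 7]
`q` takes the values: -inf → 9 → 23

Answer: 23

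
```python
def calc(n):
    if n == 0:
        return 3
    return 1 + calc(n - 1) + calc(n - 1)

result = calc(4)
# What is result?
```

calc(n) = 1 + 2·calc(n-1), calc(0)=3. Closed form: (3+1)·2^4 - 1 = 63.

Answer: 63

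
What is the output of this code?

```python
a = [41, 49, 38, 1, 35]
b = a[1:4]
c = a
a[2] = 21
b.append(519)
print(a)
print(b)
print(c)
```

Key concept: slice vs alias.
Step by step:
`a = [41, 49, 38, 1, 35]` → a = [41, 49, 38, 1, 35]
`b = a[1:4]` → b = [49, 38, 1]
`c = a` → c = [41, 49, 38, 1, 35] (same object as a)
`a[2] = 21` → a = [41, 49, 21, 1, 35] (same object as c); c = [41, 49, 21, 1, 35] (same object as a)
`b.append(519)` → b = [49, 38, 1, 519]
`print(a)` → prints [41, 49, 21, 1, 35]
`print(b)` → prints [49, 38, 1, 519]
`print(c)` → prints [41, 49, 21, 1, 35]

Answer:
[41, 49, 21, 1, 35]
[49, 38, 1, 519]
[41, 49, 21, 1, 35]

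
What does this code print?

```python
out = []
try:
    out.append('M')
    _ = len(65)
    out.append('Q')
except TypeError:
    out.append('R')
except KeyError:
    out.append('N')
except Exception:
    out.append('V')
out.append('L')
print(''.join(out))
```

Execution trace: 'M' (try body) → 'R' (except TypeError) → 'L' (after the try/except). Output: MRL

Answer: MRL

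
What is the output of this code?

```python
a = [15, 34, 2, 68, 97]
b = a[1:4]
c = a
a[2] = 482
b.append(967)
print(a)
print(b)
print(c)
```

Key concept: slice vs alias.
Step by step:
`a = [15, 34, 2, 68, 97]` → a = [15, 34, 2, 68, 97]
`b = a[1:4]` → b = [34, 2, 68]
`c = a` → c = [15, 34, 2, 68, 97] (same object as a)
`a[2] = 482` → a = [15, 34, 482, 68, 97] (same object as c); c = [15, 34, 482, 68, 97] (same object as a)
`b.append(967)` → b = [34, 2, 68, 967]
`print(a)` → prints [15, 34, 482, 68, 97]
`print(b)` → prints [34, 2, 68, 967]
`print(c)` → prints [15, 34, 482, 68, 97]

Answer:
[15, 34, 482, 68, 97]
[34, 2, 68, 967]
[15, 34, 482, 68, 97]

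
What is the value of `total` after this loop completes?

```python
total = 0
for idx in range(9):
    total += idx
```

Sum of 0 to 8 = 36
`total` takes the values: 0 → 1 → 3 → 6 → 10 → 15 → 21 → 28 → 36

Answer: 36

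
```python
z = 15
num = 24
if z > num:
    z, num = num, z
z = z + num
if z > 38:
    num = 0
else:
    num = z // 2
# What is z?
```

Trace:
`z = 15` → z = 15
`num = 24` → num = 24
`if z > num: ...` → z > num is False → no variable changes
`z = z + num` → z = 39
`if z > 38: ...` → z > 38 is True → num = 0
So z = 39

Answer: 39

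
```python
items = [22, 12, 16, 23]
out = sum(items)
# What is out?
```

Trace:
`items = [22, 12, 16, 23]` → items = [22, 12, 16, 23]
`out = sum(items)` → out = 73
So out = 73

Answer: 73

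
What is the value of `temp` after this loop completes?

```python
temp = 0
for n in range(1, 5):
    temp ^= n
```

XOR of 1 to 4
`temp` takes the values: 0 → 1 → 3 → 0 → 4

Answer: 4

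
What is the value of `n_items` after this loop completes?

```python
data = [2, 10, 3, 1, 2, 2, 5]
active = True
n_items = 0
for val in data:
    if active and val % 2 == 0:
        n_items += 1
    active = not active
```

Count even values at even positions
`n_items` takes the values: 0 → 1 → 2

Answer: 2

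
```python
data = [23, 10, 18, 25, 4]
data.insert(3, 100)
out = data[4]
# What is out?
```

Trace:
`data = [23, 10, 18, 25, 4]` → data = [23, 10, 18, 25, 4]
`data.insert(3, 100)` → data = [23, 10, 18, 100, 25, 4]
`out = data[4]` → out = 25
So out = 25

Answer: 25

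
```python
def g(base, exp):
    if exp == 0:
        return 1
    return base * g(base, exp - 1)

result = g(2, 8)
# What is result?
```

g(2, 8) = 2 * 2 * 2 * 2 * 2 * 2 * 2 * 2 = 256

Answer: 256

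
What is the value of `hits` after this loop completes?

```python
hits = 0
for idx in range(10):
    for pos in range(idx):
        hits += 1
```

Triangle number: 0+1+2+...+9
`hits` takes the values: 0 → 1 → 2 → 3 → 4 → 5 → 6 → 7 → 8 → 9 → 10 → 11 → 12 → 13 → 14 → 15 → 16 → 17 → 18 → 19 → 20 → 21 → 22 → 23 → 24 → 25 → 26 → 27 → 28 → 29 → … → 41 → 42 → 43 → 44 → 45

Answer: 45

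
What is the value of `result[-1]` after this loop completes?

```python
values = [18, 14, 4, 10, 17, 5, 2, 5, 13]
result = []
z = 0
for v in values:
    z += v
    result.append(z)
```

Cumulative sum ends at 88
`result` takes the values: [] → [18] → [18, 32] → [18, 32, 36] → [18, 32, 36, 46] → [18, 32, 36, 46, 63] → [18, 32, 36, 46, 63, 68] → [18, 32, 36, 46, 63, 68, 70] → [18, 32, 36, 46, 63, 68, 70, 75] → [18, 32, 36, 46, 63, 68, 70, 75, 88]
So `result[-1]` = 88

Answer: 88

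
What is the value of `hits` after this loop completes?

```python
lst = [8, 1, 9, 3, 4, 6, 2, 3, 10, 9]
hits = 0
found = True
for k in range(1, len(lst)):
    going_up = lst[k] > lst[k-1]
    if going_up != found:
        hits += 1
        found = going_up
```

Count direction changes in [8, 1, 9, 3, 4, 6, 2, 3, 10, 9]
`hits` takes the values: 0 → 1 → 2 → 3 → 4 → 5 → 6 → 7

Answer: 7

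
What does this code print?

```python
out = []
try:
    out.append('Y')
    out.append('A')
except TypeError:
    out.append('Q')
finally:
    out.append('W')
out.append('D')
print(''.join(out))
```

Execution trace: 'Y' (try body) → 'A' (try body, no exception) → 'W' (finally) → 'D' (after the try/except). Output: YAWD

Answer: YAWD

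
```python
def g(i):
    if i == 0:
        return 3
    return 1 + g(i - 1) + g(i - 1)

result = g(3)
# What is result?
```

g(i) = 1 + 2·g(i-1), g(0)=3. Closed form: (3+1)·2^3 - 1 = 31.

Answer: 31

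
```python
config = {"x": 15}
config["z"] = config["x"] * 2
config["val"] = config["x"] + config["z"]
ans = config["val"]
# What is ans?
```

Trace:
`config = {"x": 15}` → config = {'x': 15}
`config["z"] = config["x"] * 2` → config = {'x': 15, 'z': 30}
`config["val"] = config["x"] + config["z"]` → config = {'x': 15, 'z': 30, 'val': 45}
`ans = config["val"]` → ans = 45
So ans = 45

Answer: 45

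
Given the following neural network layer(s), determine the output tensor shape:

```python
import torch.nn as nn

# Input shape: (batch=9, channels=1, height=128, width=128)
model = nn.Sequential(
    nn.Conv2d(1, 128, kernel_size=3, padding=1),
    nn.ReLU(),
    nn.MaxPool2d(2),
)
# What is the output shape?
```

Input: (9, 1, 128, 128) -> after Conv2d: (9, 128, 128, 128) -> after ReLU: (9, 128, 128, 128) -> Output: (9, 128, 64, 64)

Answer: (9, 128, 64, 64)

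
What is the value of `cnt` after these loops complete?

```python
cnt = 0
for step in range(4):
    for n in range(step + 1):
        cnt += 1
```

Triangle: 1 + 2 + ... + 4
`cnt` takes the values: 0 → 1 → 2 → 3 → 4 → 5 → 6 → 7 → 8 → 9 → 10

Answer: 10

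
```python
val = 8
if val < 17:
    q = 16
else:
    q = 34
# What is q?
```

Trace:
`val = 8` → val = 8
`if val < 17: ...` → val < 17 is True → q = 16
So q = 16

Answer: 16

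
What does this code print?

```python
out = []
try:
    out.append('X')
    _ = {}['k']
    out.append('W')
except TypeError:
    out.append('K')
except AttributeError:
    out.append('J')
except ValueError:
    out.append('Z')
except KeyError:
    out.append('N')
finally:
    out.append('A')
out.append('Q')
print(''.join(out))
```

Execution trace: 'X' (try body) → 'N' (except KeyError) → 'A' (finally) → 'Q' (after the try/except). Output: XNAQ

Answer: XNAQ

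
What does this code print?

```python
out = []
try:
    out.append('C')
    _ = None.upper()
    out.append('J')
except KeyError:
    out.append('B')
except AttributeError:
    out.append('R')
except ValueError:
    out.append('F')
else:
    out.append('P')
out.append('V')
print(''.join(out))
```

Execution trace: 'C' (try body) → 'R' (except AttributeError) → 'V' (after the try/except). Output: CRV

Answer: CRV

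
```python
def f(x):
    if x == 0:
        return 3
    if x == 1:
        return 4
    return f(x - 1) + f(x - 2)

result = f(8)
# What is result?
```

Build up from base cases: f(0)=3, f(1)=4, f(2)=7, f(3)=11, f(4)=18, f(5)=29, f(6)=47, ..., f(8)=123

Answer: 123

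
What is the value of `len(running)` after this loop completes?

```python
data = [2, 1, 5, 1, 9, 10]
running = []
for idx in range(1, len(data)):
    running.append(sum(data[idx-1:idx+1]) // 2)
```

Number of 2-element averages
`running` takes the values: [] → [1] → [1, 3] → [1, 3, 3] → [1, 3, 3, 5] → [1, 3, 3, 5, 9]
So `len(running)` = 5

Answer: 5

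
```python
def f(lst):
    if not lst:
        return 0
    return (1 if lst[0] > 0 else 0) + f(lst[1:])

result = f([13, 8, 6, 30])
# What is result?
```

Count of positive elements in [13, 8, 6, 30] = 4

Answer: 4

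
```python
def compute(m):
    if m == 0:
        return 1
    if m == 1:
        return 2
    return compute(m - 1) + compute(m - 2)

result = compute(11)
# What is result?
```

Build up from base cases: compute(0)=1, compute(1)=2, compute(2)=3, compute(3)=5, compute(4)=8, compute(5)=13, compute(6)=21, ..., compute(11)=233

Answer: 233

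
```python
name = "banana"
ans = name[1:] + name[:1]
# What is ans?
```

Trace:
`name = "banana"` → name = 'banana'
`ans = name[1:] + name[:1]` → ans = 'ananab'
So ans = 'ananab'

Answer: 'ananab'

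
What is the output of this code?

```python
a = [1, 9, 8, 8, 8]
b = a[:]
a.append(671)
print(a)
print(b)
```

Key concept: slice [:] creates copy.
Step by step:
`a = [1, 9, 8, 8, 8]` → a = [1, 9, 8, 8, 8]
`b = a[:]` → b = [1, 9, 8, 8, 8]
`a.append(671)` → a = [1, 9, 8, 8, 8, 671]
`print(a)` → prints [1, 9, 8, 8, 8, 671]
`print(b)` → prints [1, 9, 8, 8, 8]

Answer:
[1, 9, 8, 8, 8, 671]
[1, 9, 8, 8, 8]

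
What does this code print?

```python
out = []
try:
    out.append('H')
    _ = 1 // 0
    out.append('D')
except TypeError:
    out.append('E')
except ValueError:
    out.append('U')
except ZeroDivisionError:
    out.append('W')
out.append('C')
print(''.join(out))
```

Execution trace: 'H' (try body) → 'W' (except ZeroDivisionError) → 'C' (after the try/except). Output: HWC

Answer: HWC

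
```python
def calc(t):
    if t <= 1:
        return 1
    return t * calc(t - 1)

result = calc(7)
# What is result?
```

calc(7) = 7 * 6 * 5 * 4 * 3 * 2 * 1 = 5040

Answer: 5040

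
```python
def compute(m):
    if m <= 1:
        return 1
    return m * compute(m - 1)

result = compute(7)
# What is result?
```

compute(7) = 7 * 6 * 5 * 4 * 3 * 2 * 1 = 5040

Answer: 5040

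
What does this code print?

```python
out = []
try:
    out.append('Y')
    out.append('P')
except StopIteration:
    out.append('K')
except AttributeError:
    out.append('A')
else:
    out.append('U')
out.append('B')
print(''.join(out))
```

Execution trace: 'Y' (try body) → 'P' (try body, no exception) → 'U' (else) → 'B' (after the try/except). Output: YPUB

Answer: YPUB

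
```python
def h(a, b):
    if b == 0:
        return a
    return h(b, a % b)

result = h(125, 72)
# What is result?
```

h(125, 72) -> h(72, 53) -> h(53, 19) -> h(19, 15) -> h(15, 4) -> h(4, 3) -> h(3, 1) -> h(1, 0) -> 1

Answer: 1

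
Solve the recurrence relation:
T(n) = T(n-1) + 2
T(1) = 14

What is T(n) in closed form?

Unrolling: T(n) = T(1) + 2·(n-1) = 14 + 2(n-1) = 2n + 12.

Answer: T(n) = 2n + 12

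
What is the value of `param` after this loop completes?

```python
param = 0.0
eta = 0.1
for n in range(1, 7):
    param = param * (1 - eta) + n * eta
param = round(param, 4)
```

Moving average with lr=0.1
`param` takes the values: 0.0 → 0.1 → 0.29 → 0.561 → 0.9049 → 1.31441 → 1.782969 → 1.783

Answer: 1.783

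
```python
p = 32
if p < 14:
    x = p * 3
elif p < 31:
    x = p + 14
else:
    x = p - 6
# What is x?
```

Trace:
`p = 32` → p = 32
`if p < 14: ...` → p < 14 is False, p < 31 is False, take else branch → x = 26
So x = 26

Answer: 26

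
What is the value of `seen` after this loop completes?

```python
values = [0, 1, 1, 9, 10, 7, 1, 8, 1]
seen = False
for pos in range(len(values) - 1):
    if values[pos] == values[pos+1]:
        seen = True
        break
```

Check consecutive duplicates in [0, 1, 1, 9, 10, 7, 1, 8, 1]
`seen` takes the values: False → True

Answer: True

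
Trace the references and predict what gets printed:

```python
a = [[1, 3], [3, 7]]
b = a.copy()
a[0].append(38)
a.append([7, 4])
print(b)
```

Key concept: shallow copy with nested lists.
Step by step:
`a = [[1, 3], [3, 7]]` → a = [[1, 3], [3, 7]]
`b = a.copy()` → b = [[1, 3], [3, 7]]
`a[0].append(38)` → a = [[1, 3, 38], [3, 7]]; b = [[1, 3, 38], [3, 7]]
`a.append([7, 4])` → a = [[1, 3, 38], [3, 7], [7, 4]]
`print(b)` → prints [[1, 3, 38], [3, 7]]

Answer: [[1, 3, 38], [3, 7]]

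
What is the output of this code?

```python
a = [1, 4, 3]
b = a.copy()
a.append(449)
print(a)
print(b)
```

Key concept: list.copy() creates independent copy.
Step by step:
`a = [1, 4, 3]` → a = [1, 4, 3]
`b = a.copy()` → b = [1, 4, 3]
`a.append(449)` → a = [1, 4, 3, 449]
`print(a)` → prints [1, 4, 3, 449]
`print(b)` → prints [1, 4, 3]

Answer:
[1, 4, 3, 449]
[1, 4, 3]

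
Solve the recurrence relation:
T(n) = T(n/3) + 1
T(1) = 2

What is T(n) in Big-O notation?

Each step divides n by 3 and adds 1. After log_3(n) steps we reach T(1)=2. So T(n) = 1·log_3(n) + 2 = O(log n).

Answer: O(log n)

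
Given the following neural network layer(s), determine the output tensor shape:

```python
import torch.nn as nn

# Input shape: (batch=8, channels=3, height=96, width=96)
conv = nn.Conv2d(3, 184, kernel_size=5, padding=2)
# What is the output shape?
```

Input: (8, 3, 96, 96) -> Output: (8, 184, 96, 96)

Answer: (8, 184, 96, 96)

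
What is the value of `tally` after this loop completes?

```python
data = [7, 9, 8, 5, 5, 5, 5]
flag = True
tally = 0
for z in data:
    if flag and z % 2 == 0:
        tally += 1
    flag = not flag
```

Count even values at even positions
`tally` takes the values: 0 → 1

Answer: 1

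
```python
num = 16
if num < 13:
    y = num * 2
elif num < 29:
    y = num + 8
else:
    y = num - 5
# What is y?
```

Trace:
`num = 16` → num = 16
`if num < 13: ...` → num < 13 is False, num < 29 is True → y = 24
So y = 24

Answer: 24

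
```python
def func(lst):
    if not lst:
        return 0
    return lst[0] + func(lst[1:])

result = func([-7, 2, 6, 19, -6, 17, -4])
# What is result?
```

(-7) + 2 + 6 + 19 + (-6) + 17 + (-4) + 0 = 27

Answer: 27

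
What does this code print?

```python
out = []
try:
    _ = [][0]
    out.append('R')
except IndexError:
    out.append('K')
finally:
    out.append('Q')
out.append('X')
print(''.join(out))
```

Execution trace: 'K' (except IndexError) → 'Q' (finally) → 'X' (after the try/except). Output: KQX

Answer: KQX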